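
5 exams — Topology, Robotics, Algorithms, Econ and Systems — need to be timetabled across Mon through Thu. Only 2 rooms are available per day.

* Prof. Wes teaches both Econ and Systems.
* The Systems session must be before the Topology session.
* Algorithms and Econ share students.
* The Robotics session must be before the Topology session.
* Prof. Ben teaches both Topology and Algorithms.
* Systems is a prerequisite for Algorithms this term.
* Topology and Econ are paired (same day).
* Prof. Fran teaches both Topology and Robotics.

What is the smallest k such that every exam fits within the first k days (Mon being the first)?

3

The precedence chain requires at least 2 distinct days.
With at most 2 per day and 5 exams, at least 3 days are needed.
3 works (last occupied day: Wed): for example Econ -> Tue; Algorithms -> Wed; Robotics -> Mon; Systems -> Mon; Topology -> Tue.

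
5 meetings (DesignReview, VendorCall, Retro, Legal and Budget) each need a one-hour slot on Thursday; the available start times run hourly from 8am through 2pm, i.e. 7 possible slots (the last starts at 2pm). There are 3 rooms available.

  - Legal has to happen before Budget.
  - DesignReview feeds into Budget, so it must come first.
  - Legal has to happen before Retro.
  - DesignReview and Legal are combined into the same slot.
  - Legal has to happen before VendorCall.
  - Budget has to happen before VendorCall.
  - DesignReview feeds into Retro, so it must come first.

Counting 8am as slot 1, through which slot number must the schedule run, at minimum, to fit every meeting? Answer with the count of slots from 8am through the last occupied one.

3

The precedence chain requires at least 3 distinct slots.
With at most 3 per slot and 5 meetings, at least 2 slots are needed.
3 works (last occupied slot: 10am): for example Budget in 9am; Retro in 9am; VendorCall in 10am; DesignReview in 8am; Legal in 8am.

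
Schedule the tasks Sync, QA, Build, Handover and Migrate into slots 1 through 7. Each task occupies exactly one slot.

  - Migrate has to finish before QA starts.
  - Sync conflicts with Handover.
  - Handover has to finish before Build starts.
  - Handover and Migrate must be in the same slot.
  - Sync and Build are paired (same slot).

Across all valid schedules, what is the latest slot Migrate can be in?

6

Downstream work caps Migrate at 6.
Migrate at 6 is achievable: Migrate in 6; Sync in 7; Handover in 6; Build in 7; QA in 7.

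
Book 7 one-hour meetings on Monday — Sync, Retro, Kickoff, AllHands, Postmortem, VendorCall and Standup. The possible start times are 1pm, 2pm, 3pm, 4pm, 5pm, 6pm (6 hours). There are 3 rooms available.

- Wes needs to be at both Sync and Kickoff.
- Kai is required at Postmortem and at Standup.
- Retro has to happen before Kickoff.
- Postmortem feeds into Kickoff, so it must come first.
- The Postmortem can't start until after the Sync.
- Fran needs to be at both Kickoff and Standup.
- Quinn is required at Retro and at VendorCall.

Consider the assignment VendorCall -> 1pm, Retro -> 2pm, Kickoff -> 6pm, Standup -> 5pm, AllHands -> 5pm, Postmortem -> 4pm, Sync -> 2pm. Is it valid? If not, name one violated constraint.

Valid

Wes needs to be at both Sync and Kickoff — holds.
The Postmortem can't start until after the Sync — holds.
Fran needs to be at both Kickoff and Standup — holds.
Quinn is required at Retro and at VendorCall — holds.
Retro has to happen before Kickoff — holds.
There are 3 rooms available — holds.
Kai is required at Postmortem and at Standup — holds.
Postmortem feeds into Kickoff, so it must come first — holds.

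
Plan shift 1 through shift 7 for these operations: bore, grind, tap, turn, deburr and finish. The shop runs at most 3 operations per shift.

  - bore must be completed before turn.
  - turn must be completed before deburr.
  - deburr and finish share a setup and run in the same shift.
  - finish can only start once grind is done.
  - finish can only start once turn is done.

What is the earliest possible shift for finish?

shift 3

Precedence pushes finish to at least shift 3.
finish at shift 3 is achievable: turn -> shift 2; deburr -> shift 3; bore -> shift 1; finish -> shift 3; grind -> shift 1; tap -> shift 1.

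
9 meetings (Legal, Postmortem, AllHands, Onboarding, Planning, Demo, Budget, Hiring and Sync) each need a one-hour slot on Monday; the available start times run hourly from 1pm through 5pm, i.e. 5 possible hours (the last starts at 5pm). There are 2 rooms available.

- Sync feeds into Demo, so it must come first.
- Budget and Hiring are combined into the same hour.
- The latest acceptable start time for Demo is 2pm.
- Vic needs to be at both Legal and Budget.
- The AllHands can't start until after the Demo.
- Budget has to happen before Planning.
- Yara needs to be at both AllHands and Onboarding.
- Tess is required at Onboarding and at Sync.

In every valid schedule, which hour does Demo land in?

Precedence pushes Demo to at least 2pm; Demo's own window allows nothing later than 2pm.
So Demo is pinned to 2pm.

2pm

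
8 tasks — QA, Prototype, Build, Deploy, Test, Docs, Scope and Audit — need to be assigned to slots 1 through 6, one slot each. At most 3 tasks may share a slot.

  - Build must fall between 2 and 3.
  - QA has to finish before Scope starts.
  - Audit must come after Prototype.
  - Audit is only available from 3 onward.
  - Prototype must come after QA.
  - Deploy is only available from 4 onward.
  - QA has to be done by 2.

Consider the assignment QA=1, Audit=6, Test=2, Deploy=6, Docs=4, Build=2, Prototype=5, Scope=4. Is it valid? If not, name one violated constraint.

Valid

Audit must come after Prototype — holds.
Deploy is only available from 4 onward — holds.
Audit is only available from 3 onward — holds.
Build must fall between 2 and 3 — holds.
QA has to be done by 2 — holds.
Prototype must come after QA — holds.
At most 3 tasks may share a slot — holds.
QA has to finish before Scope starts — holds.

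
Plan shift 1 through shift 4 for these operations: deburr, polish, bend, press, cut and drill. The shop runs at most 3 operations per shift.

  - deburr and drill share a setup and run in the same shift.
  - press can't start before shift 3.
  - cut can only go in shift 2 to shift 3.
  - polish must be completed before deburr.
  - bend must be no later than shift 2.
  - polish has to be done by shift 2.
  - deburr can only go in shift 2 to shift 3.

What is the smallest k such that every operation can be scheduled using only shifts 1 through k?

The precedence chain requires at least 2 distinct shifts.
With at most 3 per shift and 6 operations, at least 2 shifts are needed.
press can't be placed before shift 3, so the schedule must run through at least shift 3.
3 works (last occupied shift: shift 3): for example polish in shift 1; drill in shift 2; cut in shift 2; press in shift 3; bend in shift 1; deburr in shift 2.

3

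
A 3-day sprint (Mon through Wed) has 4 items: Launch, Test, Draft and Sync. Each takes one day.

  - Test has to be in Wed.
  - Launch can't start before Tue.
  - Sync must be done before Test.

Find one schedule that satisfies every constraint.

Launch=Tue; Sync=Mon; Test=Wed; Draft=Mon

Checking: Sync(Mon) before Test(Wed); Launch=Tue in [Tue,Wed]; Test=Wed in [Wed,Wed].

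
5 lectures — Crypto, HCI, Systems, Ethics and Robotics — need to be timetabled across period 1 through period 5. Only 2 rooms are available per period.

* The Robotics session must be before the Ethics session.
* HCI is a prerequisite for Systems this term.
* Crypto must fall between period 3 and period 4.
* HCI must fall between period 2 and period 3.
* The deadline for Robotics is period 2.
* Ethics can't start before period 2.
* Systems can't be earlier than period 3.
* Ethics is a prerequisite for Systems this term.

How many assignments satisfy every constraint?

Splitting on Crypto: it can be period 3 (13), period 4 (17). Listing each branch's schedules as (HCI, Systems, Ethics, Robotics) by period number:
Crypto=period 3: (2,3,2,1) (2,4,2,1) (2,4,3,1) (2,4,3,2) (2,5,2,1) (2,5,3,1) (2,5,3,2) (2,5,4,1) (2,5,4,2) (3,4,2,1) (3,5,2,1) (3,5,4,1) (3,5,4,2) — 13.
Crypto=period 4: (2,3,2,1) (2,4,2,1) (2,4,3,1) (2,4,3,2) (2,5,2,1) (2,5,3,1) (2,5,3,2) (2,5,4,1) (2,5,4,2) (3,4,2,1) (3,4,3,1) (3,4,3,2) (3,5,2,1) (3,5,3,1) (3,5,3,2) (3,5,4,1) (3,5,4,2) — 17.
Summing: 13 + 17 = 30.

30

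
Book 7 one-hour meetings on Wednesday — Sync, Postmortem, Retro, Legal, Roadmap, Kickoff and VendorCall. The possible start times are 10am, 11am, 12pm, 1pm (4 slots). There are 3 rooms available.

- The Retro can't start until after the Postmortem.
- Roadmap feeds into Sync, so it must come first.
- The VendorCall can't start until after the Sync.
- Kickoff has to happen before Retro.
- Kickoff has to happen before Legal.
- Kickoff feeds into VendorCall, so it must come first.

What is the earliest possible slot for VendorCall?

12pm

Precedence pushes VendorCall to at least 12pm.
VendorCall at 12pm is achievable: VendorCall in 12pm; Roadmap in 10am; Legal in 11am; Kickoff in 10am; Sync in 11am; Retro in 11am; Postmortem in 10am.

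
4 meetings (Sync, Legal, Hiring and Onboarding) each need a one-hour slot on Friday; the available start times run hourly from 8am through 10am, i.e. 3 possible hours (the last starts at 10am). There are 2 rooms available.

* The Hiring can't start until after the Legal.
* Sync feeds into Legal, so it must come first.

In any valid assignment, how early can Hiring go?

Precedence pushes Hiring to at least 10am.
Hiring at 10am is achievable: Hiring=10am; Sync=8am; Onboarding=8am; Legal=9am.

10am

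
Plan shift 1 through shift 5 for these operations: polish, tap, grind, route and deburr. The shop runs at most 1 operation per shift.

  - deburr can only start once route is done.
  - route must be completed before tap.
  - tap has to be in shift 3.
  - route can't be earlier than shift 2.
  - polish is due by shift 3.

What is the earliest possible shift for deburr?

Precedence pushes deburr to at least shift 3.
deburr at shift 4 is achievable: polish=shift 1; route=shift 2; deburr=shift 4; tap=shift 3; grind=shift 5.
Nothing earlier works — the capacity limit rule out every shift before shift 4.

shift 4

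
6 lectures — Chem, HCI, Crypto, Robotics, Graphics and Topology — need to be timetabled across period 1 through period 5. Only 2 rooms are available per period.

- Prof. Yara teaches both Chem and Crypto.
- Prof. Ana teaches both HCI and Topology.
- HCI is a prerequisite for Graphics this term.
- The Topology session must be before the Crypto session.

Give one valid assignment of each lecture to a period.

Topology in period 2, Crypto in period 3, HCI in period 1, Chem in period 1, Robotics in period 3, Graphics in period 2

Checking: Topology(period 2) before Crypto(period 3); HCI(period 1) before Graphics(period 2); Chem(period 1) != Crypto(period 3); HCI(period 1) != Topology(period 2); max 2 per period (cap 2).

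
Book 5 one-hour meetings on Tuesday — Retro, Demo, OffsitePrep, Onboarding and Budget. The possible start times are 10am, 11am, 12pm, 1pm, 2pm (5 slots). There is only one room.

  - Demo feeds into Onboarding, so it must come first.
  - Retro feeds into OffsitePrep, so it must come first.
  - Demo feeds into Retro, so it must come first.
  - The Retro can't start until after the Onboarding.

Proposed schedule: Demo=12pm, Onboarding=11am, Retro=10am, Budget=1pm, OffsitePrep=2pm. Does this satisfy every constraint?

Demo feeds into Onboarding, so it must come first — violated.
The Retro can't start until after the Onboarding — violated.
Retro feeds into OffsitePrep, so it must come first — holds.
There is only one room — holds.
Demo feeds into Retro, so it must come first — violated.

No — it violates: Demo feeds into Retro, so it must come first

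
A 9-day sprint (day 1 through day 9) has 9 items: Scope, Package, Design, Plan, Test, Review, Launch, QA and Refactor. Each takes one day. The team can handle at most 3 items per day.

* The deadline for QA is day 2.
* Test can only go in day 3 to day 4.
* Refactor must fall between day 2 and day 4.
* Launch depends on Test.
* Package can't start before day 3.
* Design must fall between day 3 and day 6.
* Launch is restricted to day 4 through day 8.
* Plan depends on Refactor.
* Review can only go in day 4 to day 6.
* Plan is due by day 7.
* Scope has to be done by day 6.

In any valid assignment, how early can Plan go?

Precedence pushes Plan to at least day 3; Plan's own window allows nothing later than day 7.
Plan at day 3 is achievable: Test=day 3, Package=day 4, QA=day 1, Review=day 4, Launch=day 4, Design=day 3, Scope=day 1, Plan=day 3, Refactor=day 2.

day 3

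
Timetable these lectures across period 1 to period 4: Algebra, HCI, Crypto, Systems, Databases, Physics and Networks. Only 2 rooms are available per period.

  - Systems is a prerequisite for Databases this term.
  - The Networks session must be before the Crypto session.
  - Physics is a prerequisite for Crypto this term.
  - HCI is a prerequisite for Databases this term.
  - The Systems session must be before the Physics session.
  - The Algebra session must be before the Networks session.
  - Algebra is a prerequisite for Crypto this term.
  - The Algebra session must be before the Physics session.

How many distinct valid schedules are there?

18

Splitting on Algebra: it can be period 1 (14), period 2 (4). Listing each branch's schedules as (HCI, Crypto, Systems, Databases, Physics, Networks) by period number:
Algebra=period 1: (1,4,2,3,3,2) (1,4,2,4,3,2) (1,4,2,4,3,3) (2,4,1,3,2,3) (2,4,1,3,3,2) (2,4,1,4,2,3) (2,4,1,4,3,2) (2,4,1,4,3,3) (2,4,2,4,3,3) (3,3,1,4,2,2) (3,4,1,4,2,2) (3,4,1,4,2,3) (3,4,1,4,3,2) (3,4,2,4,3,2) — 14.
Algebra=period 2: (1,4,1,2,3,3) (1,4,1,4,3,3) (1,4,2,4,3,3) (2,4,1,4,3,3) — 4.
Summing: 14 + 4 = 18.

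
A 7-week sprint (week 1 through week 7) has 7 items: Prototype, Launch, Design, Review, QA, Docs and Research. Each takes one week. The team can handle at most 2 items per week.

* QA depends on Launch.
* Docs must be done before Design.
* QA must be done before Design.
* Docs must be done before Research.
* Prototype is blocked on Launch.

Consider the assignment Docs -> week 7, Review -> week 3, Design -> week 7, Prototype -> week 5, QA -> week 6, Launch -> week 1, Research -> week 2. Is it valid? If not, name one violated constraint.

Invalid. Docs must be done before Research.

QA must be done before Design — holds.
Docs must be done before Design — violated.
Docs must be done before Research — violated.
The team can handle at most 2 items per week — holds.
Prototype is blocked on Launch — holds.
QA depends on Launch — holds.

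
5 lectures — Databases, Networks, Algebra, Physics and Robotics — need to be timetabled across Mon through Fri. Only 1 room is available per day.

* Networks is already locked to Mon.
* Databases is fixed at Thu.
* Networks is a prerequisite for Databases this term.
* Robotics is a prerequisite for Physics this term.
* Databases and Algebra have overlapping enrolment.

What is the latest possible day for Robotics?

Downstream work caps Robotics at Thu.
Robotics at Wed is achievable: Algebra in Tue; Networks in Mon; Robotics in Wed; Physics in Fri; Databases in Thu.
Nothing later works — the conflict and capacity constraints rule out every day after Wed.

Wed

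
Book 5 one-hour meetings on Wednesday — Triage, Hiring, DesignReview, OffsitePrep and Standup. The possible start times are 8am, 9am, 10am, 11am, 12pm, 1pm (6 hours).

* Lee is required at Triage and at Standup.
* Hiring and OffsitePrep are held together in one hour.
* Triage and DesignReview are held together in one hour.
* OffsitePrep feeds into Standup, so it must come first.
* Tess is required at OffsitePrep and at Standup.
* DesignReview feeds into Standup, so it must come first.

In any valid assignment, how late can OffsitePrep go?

Downstream work caps OffsitePrep at 12pm.
OffsitePrep at 12pm is achievable: DesignReview=8am, Standup=1pm, OffsitePrep=12pm, Triage=8am, Hiring=12pm.

12pm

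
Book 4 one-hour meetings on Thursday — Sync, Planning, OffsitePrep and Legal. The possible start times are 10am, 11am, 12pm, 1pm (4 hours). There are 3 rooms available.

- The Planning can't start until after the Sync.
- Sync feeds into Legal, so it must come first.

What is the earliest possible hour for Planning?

11am

Precedence pushes Planning to at least 11am.
Planning at 11am is achievable: Legal=11am, OffsitePrep=10am, Sync=10am, Planning=11am.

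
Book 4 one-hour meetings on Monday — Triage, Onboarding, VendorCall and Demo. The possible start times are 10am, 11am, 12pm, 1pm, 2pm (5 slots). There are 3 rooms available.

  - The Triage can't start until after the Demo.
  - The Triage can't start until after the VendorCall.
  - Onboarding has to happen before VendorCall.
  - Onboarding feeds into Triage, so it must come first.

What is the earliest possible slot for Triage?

12pm

Precedence pushes Triage to at least 12pm.
Triage at 12pm is achievable: Triage=12pm, VendorCall=11am, Demo=10am, Onboarding=10am.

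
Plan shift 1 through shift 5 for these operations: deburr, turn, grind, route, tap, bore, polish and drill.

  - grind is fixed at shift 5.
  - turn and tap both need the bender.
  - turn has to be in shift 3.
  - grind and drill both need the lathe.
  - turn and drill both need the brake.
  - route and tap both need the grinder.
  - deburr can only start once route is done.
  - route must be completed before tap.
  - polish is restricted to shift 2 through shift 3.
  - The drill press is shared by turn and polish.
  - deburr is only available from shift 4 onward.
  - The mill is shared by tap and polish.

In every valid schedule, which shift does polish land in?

shift 2

polish's window is shift 2–shift 3.
turn is fixed at shift 3, and polish can't share a shift with turn.
So polish must be shift 2.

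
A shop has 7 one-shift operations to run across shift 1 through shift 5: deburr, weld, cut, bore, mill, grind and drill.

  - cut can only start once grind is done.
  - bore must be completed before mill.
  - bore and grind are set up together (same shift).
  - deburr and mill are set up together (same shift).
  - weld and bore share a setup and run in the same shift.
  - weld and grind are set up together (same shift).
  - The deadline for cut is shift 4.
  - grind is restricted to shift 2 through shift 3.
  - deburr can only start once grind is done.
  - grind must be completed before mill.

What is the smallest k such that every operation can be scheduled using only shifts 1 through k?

The precedence chain requires at least 2 distinct shifts.
Propagating the time windows through the other constraints, deburr can't land before shift 3, so the schedule must run through at least shift 3.
3 works (last occupied shift: shift 3): for example drill=shift 1, cut=shift 3, bore=shift 2, mill=shift 3, weld=shift 2, deburr=shift 3, grind=shift 2.

3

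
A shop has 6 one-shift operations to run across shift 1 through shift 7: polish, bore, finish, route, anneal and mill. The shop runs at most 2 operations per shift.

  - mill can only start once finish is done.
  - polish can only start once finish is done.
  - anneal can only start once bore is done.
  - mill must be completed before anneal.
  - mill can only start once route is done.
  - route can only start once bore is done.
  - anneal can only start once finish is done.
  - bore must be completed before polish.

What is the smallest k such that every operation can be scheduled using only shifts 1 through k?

4 shifts

The precedence chain requires at least 4 distinct shifts.
With at most 2 per shift and 6 operations, at least 3 shifts are needed.
4 works (last occupied shift: shift 4): for example bore in shift 1, anneal in shift 4, mill in shift 3, finish in shift 1, route in shift 2, polish in shift 2.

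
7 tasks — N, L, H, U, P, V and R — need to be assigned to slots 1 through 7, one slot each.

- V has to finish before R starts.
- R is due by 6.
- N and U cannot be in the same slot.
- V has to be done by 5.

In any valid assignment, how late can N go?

N at 7 is achievable: U -> 1, V -> 1, P -> 1, L -> 1, N -> 7, H -> 1, R -> 2.

7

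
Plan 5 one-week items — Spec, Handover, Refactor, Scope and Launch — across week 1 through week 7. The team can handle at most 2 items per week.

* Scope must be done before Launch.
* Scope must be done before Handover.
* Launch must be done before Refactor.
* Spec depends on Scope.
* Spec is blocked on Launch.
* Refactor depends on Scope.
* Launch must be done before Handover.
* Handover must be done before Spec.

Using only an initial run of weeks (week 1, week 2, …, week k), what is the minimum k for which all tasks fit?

4

The precedence chain requires at least 4 distinct weeks.
With at most 2 per week and 5 tasks, at least 3 weeks are needed.
4 works (last occupied week: week 4): for example Refactor -> week 3, Launch -> week 2, Handover -> week 3, Spec -> week 4, Scope -> week 1.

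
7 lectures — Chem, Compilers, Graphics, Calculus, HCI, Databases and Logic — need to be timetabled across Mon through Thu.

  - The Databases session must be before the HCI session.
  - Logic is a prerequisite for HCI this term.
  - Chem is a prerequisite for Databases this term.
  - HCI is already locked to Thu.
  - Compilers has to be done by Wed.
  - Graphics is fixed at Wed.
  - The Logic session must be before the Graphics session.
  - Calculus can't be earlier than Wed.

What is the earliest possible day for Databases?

Precedence pushes Databases to at least Tue; downstream work caps Databases at Wed.
Databases at Tue is achievable: Databases=Tue, Graphics=Wed, Compilers=Mon, Calculus=Wed, Chem=Mon, HCI=Thu, Logic=Mon.

Tue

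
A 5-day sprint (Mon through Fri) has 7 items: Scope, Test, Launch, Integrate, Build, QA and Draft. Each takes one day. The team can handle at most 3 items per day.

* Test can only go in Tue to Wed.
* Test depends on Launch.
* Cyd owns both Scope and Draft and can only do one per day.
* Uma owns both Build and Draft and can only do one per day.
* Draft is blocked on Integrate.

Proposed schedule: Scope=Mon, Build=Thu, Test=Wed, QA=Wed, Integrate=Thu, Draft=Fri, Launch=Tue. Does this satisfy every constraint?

Valid

Draft is blocked on Integrate — holds.
Test depends on Launch — holds.
Cyd owns both Scope and Draft and can only do one per day — holds.
Uma owns both Build and Draft and can only do one per day — holds.
Test can only go in Tue to Wed — holds.
The team can handle at most 3 items per day — holds.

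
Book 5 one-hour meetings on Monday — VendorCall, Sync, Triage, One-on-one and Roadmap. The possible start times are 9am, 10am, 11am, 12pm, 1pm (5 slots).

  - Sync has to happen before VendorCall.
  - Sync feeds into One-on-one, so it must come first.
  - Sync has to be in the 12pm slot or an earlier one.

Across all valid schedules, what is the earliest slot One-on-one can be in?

Precedence pushes One-on-one to at least 10am.
One-on-one at 10am is achievable: Sync=9am; Triage=9am; VendorCall=10am; Roadmap=9am; One-on-one=10am.

10am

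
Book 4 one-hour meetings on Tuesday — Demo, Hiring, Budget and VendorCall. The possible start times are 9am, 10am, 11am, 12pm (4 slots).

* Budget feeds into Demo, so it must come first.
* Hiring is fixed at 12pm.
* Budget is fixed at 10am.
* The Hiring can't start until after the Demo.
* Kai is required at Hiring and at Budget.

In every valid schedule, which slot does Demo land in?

Budget is fixed at 10am and must come before Demo, so Demo is at least 11am.
Hiring is fixed at 12pm and must come after Demo, so Demo is at most 11am.
So Demo must be 11am.

11am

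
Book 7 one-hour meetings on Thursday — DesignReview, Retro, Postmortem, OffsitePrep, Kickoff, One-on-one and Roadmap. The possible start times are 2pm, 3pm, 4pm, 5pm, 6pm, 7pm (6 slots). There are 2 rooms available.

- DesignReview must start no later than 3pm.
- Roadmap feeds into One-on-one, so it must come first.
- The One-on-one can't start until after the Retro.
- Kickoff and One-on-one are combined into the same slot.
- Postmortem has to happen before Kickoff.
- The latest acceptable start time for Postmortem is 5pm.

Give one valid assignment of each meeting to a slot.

Roadmap -> 3pm; OffsitePrep -> 5pm; Postmortem -> 2pm; Kickoff -> 4pm; DesignReview -> 2pm; Retro -> 3pm; One-on-one -> 4pm

Checking: Retro(3pm) before One-on-one(4pm); Postmortem(2pm) before Kickoff(4pm); Roadmap(3pm) before One-on-one(4pm); Kickoff = One-on-one = 4pm; DesignReview=2pm in [2pm,3pm]; Postmortem=2pm in [2pm,5pm]; max 2 per slot (cap 2).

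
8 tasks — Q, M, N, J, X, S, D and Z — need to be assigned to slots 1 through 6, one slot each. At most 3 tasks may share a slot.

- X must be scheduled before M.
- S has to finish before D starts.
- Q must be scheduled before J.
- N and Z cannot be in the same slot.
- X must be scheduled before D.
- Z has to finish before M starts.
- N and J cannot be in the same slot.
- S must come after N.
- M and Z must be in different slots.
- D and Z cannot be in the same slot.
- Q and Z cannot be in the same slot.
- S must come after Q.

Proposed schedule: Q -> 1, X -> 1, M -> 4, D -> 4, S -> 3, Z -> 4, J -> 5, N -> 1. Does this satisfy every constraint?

X must be scheduled before D — holds.
Z has to finish before M starts — violated.
M and Z must be in different slots — violated.
X must be scheduled before M — holds.
S must come after N — holds.
D and Z cannot be in the same slot — violated.
Q must be scheduled before J — holds.
At most 3 tasks may share a slot — holds.
N and Z cannot be in the same slot — holds.
S has to finish before D starts — holds.
S must come after Q — holds.
N and J cannot be in the same slot — holds.
Q and Z cannot be in the same slot — holds.

No — it violates: M and Z must be in different slots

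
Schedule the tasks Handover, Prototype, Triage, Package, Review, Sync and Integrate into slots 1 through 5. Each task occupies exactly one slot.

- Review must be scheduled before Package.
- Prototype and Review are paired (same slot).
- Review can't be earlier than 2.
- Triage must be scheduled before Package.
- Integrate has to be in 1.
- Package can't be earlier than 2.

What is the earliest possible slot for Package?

3

Package is available from 2; precedence pushes Package to at least 3.
Package at 3 is achievable: Package -> 3; Sync -> 1; Review -> 2; Integrate -> 1; Handover -> 1; Triage -> 1; Prototype -> 2.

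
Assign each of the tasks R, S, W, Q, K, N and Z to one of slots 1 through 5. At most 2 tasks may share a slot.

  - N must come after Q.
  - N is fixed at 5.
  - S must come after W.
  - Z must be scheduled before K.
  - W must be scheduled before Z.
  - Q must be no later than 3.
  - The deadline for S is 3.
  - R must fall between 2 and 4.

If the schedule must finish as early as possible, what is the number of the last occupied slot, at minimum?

5

The precedence chain requires at least 3 distinct slots.
With at most 2 per slot and 7 tasks, at least 4 slots are needed.
N can't be placed before 5, so the schedule must run through at least slot 5.
5 works (last occupied slot: 5): for example N=5; Q=1; W=1; K=4; R=2; Z=3; S=2.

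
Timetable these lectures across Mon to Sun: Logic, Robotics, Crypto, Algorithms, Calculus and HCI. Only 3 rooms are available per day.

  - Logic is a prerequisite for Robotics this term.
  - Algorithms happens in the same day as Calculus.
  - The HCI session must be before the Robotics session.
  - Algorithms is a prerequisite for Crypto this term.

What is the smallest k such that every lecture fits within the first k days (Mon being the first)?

The precedence chain requires at least 2 distinct days.
With at most 3 per day and 6 lectures, at least 2 days are needed.
Could 2 days be enough, i.e. nothing placed later than Tue? No: Robotics must come after Logic (at Mon or later) → {Tue}; Logic must come before Robotics (at Tue or earlier) → {Mon}; Crypto must come after Algorithms (at Mon or later) → {Tue}; Algorithms must come before Crypto (at Tue or earlier) → {Mon}; HCI must come before Robotics (at Tue or earlier) → {Mon}; Calculus must be in the same day as Algorithms (in {Mon}) → {Mon}; that puts Logic, Algorithms, Calculus and HCI all in Mon — more than 3 per day.
So 2 days is not enough.
3 works (last occupied day: Wed): for example HCI -> Mon, Algorithms -> Tue, Calculus -> Tue, Robotics -> Tue, Logic -> Mon, Crypto -> Wed.

3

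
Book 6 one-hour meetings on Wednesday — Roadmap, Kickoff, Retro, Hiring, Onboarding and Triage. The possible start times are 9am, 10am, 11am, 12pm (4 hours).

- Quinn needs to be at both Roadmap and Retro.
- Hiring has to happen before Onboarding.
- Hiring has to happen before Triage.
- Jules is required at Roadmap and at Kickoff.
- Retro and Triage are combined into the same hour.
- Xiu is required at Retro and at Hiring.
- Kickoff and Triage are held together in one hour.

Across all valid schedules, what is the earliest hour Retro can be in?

10am

Retro must be in the same hour as Triage, which can't be before 10am, so Retro is at least 10am.
Retro at 10am is achievable: Triage -> 10am; Retro -> 10am; Kickoff -> 10am; Onboarding -> 10am; Roadmap -> 9am; Hiring -> 9am.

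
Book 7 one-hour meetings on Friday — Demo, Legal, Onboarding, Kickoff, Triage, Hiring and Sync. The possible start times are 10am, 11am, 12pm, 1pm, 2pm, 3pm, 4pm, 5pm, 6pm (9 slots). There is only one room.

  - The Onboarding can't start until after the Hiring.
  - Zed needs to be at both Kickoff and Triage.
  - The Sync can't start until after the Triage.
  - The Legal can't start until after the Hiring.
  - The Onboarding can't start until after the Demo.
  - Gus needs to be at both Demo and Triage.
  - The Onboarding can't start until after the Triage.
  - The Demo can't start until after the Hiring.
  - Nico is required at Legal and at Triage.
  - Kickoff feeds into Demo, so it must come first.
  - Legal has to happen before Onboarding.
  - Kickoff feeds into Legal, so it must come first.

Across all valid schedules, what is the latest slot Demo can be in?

Precedence pushes Demo to at least 11am; downstream work caps Demo at 5pm.
Demo at 5pm is achievable: Onboarding in 6pm, Sync in 2pm, Legal in 12pm, Triage in 1pm, Demo in 5pm, Kickoff in 11am, Hiring in 10am.

5pm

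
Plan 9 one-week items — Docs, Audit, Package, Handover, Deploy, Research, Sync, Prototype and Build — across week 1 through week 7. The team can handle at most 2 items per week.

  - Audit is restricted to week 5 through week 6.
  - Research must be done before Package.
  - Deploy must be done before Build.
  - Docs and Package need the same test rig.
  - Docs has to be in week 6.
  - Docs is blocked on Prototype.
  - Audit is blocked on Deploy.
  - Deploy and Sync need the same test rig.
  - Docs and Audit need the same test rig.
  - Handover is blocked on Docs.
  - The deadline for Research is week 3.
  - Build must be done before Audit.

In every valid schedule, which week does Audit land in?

week 5

Audit's window is week 5–week 6.
Docs is fixed at week 6, and Audit can't share a week with Docs.
So Audit must be week 5.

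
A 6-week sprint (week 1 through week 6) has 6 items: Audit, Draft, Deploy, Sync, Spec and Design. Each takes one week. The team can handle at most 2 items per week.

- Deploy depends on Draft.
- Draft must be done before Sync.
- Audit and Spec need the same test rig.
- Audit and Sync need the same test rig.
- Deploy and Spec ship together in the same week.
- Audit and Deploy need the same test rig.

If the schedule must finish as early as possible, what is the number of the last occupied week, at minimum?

The precedence chain requires at least 2 distinct weeks.
With at most 2 per week and 6 tasks, at least 3 weeks are needed.
3 works (last occupied week: week 3): for example Spec -> week 2; Draft -> week 1; Sync -> week 3; Deploy -> week 2; Audit -> week 1; Design -> week 3.

3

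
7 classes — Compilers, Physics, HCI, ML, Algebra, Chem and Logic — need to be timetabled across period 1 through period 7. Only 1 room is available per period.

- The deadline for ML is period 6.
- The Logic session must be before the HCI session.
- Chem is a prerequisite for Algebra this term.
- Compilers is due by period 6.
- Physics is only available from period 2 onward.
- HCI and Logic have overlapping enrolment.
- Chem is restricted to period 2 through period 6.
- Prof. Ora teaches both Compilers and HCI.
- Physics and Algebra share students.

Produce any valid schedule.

Logic=period 5; Chem=period 2; Compilers=period 1; ML=period 4; Algebra=period 7; Physics=period 3; HCI=period 6

Checking: Chem(period 2) before Algebra(period 7); Logic(period 5) before HCI(period 6); HCI(period 6) != Logic(period 5); Physics(period 3) != Algebra(period 7); Compilers(period 1) != HCI(period 6); ML=period 4 in [period 1,period 6]; Physics=period 3 in [period 2,period 7]; Chem=period 2 in [period 2,period 6]; Compilers=period 1 in [period 1,period 6]; max 1 per period (cap 1).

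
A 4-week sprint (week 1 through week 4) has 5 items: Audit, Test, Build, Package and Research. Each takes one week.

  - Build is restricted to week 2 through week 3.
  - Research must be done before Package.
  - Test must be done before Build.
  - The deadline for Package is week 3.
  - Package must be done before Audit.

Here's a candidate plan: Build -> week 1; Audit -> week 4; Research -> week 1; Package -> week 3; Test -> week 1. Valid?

Build is restricted to week 2 through week 3 — violated.
Research must be done before Package — holds.
Package must be done before Audit — holds.
The deadline for Package is week 3 — holds.
Test must be done before Build — violated.

No. Build is restricted to week 2 through week 3 is not satisfied.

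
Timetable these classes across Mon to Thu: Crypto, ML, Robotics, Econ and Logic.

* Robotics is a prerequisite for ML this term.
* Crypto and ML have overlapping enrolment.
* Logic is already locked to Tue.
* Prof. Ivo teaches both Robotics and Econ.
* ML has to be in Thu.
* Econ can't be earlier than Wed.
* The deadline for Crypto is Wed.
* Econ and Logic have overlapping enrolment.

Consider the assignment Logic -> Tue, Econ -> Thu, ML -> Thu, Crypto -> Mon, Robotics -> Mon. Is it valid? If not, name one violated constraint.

Econ and Logic have overlapping enrolment — holds.
Prof. Ivo teaches both Robotics and Econ — holds.
ML has to be in Thu — holds.
Robotics is a prerequisite for ML this term — holds.
Logic is already locked to Tue — holds.
Crypto and ML have overlapping enrolment — holds.
Econ can't be earlier than Wed — holds.
The deadline for Crypto is Wed — holds.

Yes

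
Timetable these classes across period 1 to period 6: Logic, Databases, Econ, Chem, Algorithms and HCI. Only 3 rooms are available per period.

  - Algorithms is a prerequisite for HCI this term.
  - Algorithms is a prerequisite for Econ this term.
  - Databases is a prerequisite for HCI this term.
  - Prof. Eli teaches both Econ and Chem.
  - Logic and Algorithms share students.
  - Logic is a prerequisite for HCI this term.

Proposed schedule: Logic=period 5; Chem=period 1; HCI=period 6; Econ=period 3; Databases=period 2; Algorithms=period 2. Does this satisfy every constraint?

Logic and Algorithms share students — holds.
Only 3 rooms are available per period — holds.
Algorithms is a prerequisite for Econ this term — holds.
Prof. Eli teaches both Econ and Chem — holds.
Logic is a prerequisite for HCI this term — holds.
Databases is a prerequisite for HCI this term — holds.
Algorithms is a prerequisite for HCI this term — holds.

Valid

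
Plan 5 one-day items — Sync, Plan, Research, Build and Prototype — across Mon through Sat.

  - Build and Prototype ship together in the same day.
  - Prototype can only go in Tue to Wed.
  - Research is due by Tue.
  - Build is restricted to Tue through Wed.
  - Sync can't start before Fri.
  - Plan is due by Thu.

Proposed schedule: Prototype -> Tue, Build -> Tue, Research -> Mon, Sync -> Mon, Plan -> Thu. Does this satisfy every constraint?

Invalid. Sync can't start before Fri.

Plan is due by Thu — holds.
Research is due by Tue — holds.
Sync can't start before Fri — violated.
Build and Prototype ship together in the same day — holds.
Prototype can only go in Tue to Wed — holds.
Build is restricted to Tue through Wed — holds.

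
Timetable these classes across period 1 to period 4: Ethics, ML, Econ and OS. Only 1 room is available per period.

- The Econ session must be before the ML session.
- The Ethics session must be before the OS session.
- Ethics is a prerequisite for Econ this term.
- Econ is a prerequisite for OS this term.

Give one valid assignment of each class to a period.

Econ=period 2, OS=period 3, ML=period 4, Ethics=period 1

Checking: Ethics(period 1) before Econ(period 2); Ethics(period 1) before OS(period 3); Econ(period 2) before ML(period 4); Econ(period 2) before OS(period 3); max 1 per period (cap 1).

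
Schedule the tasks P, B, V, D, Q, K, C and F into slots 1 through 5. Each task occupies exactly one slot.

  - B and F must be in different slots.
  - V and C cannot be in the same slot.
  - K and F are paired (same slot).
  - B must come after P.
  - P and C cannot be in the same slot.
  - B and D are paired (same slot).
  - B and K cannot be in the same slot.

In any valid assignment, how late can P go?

4

Downstream work caps P at 4.
P at 4 is achievable: P in 4; F in 1; D in 5; C in 2; K in 1; Q in 1; V in 1; B in 5.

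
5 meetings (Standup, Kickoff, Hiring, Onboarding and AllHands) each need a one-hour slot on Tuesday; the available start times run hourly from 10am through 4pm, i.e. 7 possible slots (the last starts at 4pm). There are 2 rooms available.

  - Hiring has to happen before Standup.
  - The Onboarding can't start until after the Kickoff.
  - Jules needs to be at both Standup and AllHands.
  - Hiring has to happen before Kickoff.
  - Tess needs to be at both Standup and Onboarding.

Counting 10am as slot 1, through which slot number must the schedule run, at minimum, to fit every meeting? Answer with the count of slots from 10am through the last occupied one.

The precedence chain requires at least 3 distinct slots.
With at most 2 per slot and 5 meetings, at least 3 slots are needed.
3 works (last occupied slot: 12pm): for example Standup -> 11am, AllHands -> 10am, Kickoff -> 11am, Onboarding -> 12pm, Hiring -> 10am.

3 slots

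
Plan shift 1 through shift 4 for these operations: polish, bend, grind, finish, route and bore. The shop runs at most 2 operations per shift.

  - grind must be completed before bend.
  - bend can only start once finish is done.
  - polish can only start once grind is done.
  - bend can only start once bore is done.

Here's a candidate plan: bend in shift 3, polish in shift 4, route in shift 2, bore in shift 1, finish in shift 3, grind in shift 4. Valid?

No. grind must be completed before bend is not satisfied.

bend can only start once bore is done — holds.
polish can only start once grind is done — violated.
The shop runs at most 2 operations per shift — holds.
bend can only start once finish is done — violated.
grind must be completed before bend — violated.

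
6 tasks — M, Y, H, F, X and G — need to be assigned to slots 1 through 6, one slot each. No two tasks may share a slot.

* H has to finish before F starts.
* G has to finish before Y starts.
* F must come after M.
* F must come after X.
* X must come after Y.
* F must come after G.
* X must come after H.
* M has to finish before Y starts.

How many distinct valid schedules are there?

8

Splitting on M: it can be 1 (3), 2 (3), 3 (2). Listing each branch's schedules as (Y, H, F, X, G):
M=1: (3,4,6,5,2) (4,2,6,5,3) (4,3,6,5,2) — 3.
M=2: (3,4,6,5,1) (4,1,6,5,3) (4,3,6,5,1) — 3.
M=3: (4,1,6,5,2) (4,2,6,5,1) — 2.
Summing: 3 + 3 + 2 = 8.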